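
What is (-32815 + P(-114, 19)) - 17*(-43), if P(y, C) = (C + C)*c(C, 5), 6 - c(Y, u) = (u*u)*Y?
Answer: -49906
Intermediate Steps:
c(Y, u) = 6 - Y*u² (c(Y, u) = 6 - u*u*Y = 6 - u²*Y = 6 - Y*u²)
P(y, C) = 2*C*(6 - 25*C) (P(y, C) = (C + C)*(6 - 1*C*5²) = (2*C)*(6 - 1*C*25) = (2*C)*(6 - 25*C) = 2*C*(6 - 25*C))
(-32815 + P(-114, 19)) - 17*(-43) = (-32815 + 2*19*(6 - 25*19)) - 17*(-43) = (-32815 + 2*19*(6 - 475)) + 731 = (-32815 + 2*19*(-469)) + 731 = (-32815 - 17822) + 731 = -50637 + 731 = -49906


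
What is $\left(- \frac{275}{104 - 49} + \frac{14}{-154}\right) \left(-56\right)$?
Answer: $\frac{3136}{11} \approx 285.09$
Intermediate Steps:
$\left(- \frac{275}{104 - 49} + \frac{14}{-154}\right) \left(-56\right) = \left(- \frac{275}{104 - 49} + 14 \left(- \frac{1}{154}\right)\right) \left(-56\right) = \left(- \frac{275}{55} - \frac{1}{11}\right) \left(-56\right) = \left(\left(-275\right) \frac{1}{55} - \frac{1}{11}\right) \left(-56\right) = \left(-5 - \frac{1}{11}\right) \left(-56\right) = \left(- \frac{56}{11}\right) \left(-56\right) = \frac{3136}{11}$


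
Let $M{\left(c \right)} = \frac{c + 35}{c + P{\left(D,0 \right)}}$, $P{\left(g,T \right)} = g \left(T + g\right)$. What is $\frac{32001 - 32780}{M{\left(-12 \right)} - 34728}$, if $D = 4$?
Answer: $\frac{3116}{138889} \approx 0.022435$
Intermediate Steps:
$M{\left(c \right)} = \frac{35 + c}{16 + c}$ ($M{\left(c \right)} = \frac{c + 35}{c + 4 \left(0 + 4\right)} = \frac{35 + c}{c + 4 \cdot 4} = \frac{35 + c}{c + 16} = \frac{35 + c}{16 + c}$)
$\frac{32001 - 32780}{M{\left(-12 \right)} - 34728} = \frac{32001 - 32780}{\frac{35 - 12}{16 - 12} - 34728} = - \frac{779}{\frac{1}{4} \cdot 23 - 34728} = - \frac{779}{\frac{23}{4} - 34728} = - \frac{779}{- \frac{138889}{4}} = \left(-779\right) \left(- \frac{4}{138889}\right) = \frac{3116}{138889}$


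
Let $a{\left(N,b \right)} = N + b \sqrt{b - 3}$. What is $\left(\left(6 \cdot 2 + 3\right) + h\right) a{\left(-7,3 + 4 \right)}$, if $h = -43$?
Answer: $-196$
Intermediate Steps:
$a{\left(N,b \right)} = N + b \sqrt{-3 + b}$
$\left(\left(6 \cdot 2 + 3\right) + h\right) a{\left(-7,3 + 4 \right)} = \left(\left(6 \cdot 2 + 3\right) - 43\right) \left(-7 + \left(3 + 4\right) \sqrt{-3 + \left(3 + 4\right)}\right) = \left(\left(12 + 3\right) - 43\right) \left(-7 + 7 \sqrt{-3 + 7}\right) = \left(15 - 43\right) \left(-7 + 7 \sqrt{4}\right) = - 28 \left(-7 + 7 \cdot 2\right) = - 28 \left(-7 + 14\right) = \left(-28\right) 7 = -196$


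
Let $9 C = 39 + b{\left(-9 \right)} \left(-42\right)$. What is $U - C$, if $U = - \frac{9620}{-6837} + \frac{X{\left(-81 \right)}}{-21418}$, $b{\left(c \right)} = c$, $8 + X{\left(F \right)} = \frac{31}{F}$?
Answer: $- \frac{177625358605}{3953741382} \approx -44.926$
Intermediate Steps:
$X{\left(F \right)} = -8 + \frac{31}{F}$
$C = \frac{139}{3}$ ($C = \frac{39 - -378}{9} = \frac{39 + 378}{9} = \frac{1}{9} \cdot 417 = \frac{139}{3} \approx 46.333$)
$U = \frac{5564658761}{3953741382}$ ($U = - \frac{9620}{-6837} + \frac{-8 + \frac{31}{-81}}{-21418} = \left(-9620\right) \left(- \frac{1}{6837}\right) + \left(-8 + 31 \left(- \frac{1}{81}\right)\right) \left(- \frac{1}{21418}\right) = \frac{9620}{6837} + \left(-8 - \frac{31}{81}\right) \left(- \frac{1}{21418}\right) = \frac{9620}{6837} - - \frac{679}{1734858} = \frac{9620}{6837} + \frac{679}{1734858} = \frac{5564658761}{3953741382} \approx 1.4074$)
$U - C = \frac{5564658761}{3953741382} - \frac{139}{3} = - \frac{177625358605}{3953741382}$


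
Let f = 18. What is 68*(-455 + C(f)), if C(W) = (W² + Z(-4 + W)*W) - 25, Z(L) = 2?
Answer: -8160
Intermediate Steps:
C(W) = -25 + W² + 2*W (C(W) = (W² + 2*W) - 25 = -25 + W² + 2*W)
68*(-455 + C(f)) = 68*(-455 + (-25 + 18² + 2*18)) = 68*(-455 + (-25 + 324 + 36)) = 68*(-455 + 335) = 68*(-120) = -8160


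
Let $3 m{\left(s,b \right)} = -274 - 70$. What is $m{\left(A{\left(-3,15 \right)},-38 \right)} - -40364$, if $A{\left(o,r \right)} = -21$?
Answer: $\frac{120748}{3} \approx 40249.0$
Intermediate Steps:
$m{\left(s,b \right)} = - \frac{344}{3}$ ($m{\left(s,b \right)} = \frac{-274 - 70}{3} = \frac{1}{3} \left(-344\right) = - \frac{344}{3}$)
$m{\left(A{\left(-3,15 \right)},-38 \right)} - -40364 = - \frac{344}{3} - -40364 = - \frac{344}{3} + 40364 = \frac{120748}{3}$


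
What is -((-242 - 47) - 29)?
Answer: 318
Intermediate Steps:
-((-242 - 47) - 29) = -(-289 - 29) = -1*(-318) = 318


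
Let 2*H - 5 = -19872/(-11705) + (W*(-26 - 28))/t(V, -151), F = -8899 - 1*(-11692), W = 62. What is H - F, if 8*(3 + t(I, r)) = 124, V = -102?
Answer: -342204001/117050 ≈ -2923.6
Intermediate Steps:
t(I, r) = 25/2 (t(I, r) = -3 + (⅛)*124 = -3 + 31/2 = 25/2)
F = 2793 (F = -8899 + 11692 = 2793)
H = -15283351/117050 (H = 5/2 + (-19872/(-11705) + (62*(-26 - 28))/(25/2))/2 = 5/2 + (-19872*(-1/11705) + (62*(-54))*(2/25))/2 = 5/2 + (19872/11705 - 3348*2/25)/2 = 5/2 + (19872/11705 - 6696/25)/2 = 5/2 + (½)*(-15575976/58525) = 5/2 - 7787988/58525 = -15283351/117050 ≈ -130.57)
H - F = -15283351/117050 - 1*2793 = -15283351/117050 - 2793 = -342204001/117050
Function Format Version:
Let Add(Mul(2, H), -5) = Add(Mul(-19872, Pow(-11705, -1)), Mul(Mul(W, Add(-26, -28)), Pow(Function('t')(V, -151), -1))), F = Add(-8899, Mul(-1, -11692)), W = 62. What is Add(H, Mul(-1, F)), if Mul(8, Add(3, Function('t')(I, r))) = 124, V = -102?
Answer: Rational(-342204001, 117050) ≈ -2923.6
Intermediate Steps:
Function('t')(I, r) = Rational(25, 2) (Function('t')(I, r) = Add(-3, Mul(Rational(1, 8), 124)) = Add(-3, Rational(31, 2)) = Rational(25, 2))
F = 2793 (F = Add(-8899, 11692) = 2793)
H = Rational(-15283351, 117050) (H = Add(Rational(5, 2), Mul(Rational(1, 2), Add(Mul(-19872, Pow(-11705, -1)), Mul(Mul(62, Add(-26, -28)), Pow(Rational(25, 2), -1))))) = Add(Rational(5, 2), Mul(Rational(1, 2), Add(Mul(-19872, Rational(-1, 11705)), Mul(Mul(62, -54), Rational(2, 25))))) = Add(Rational(5, 2), Mul(Rational(1, 2), Add(Rational(19872, 11705), Mul(-3348, Rational(2, 25))))) = Add(Rational(5, 2), Mul(Rational(1, 2), Add(Rational(19872, 11705), Rational(-6696, 25)))) = Add(Rational(5, 2), Mul(Rational(1, 2), Rational(-15575976, 58525))) = Add(Rational(5, 2), Rational(-7787988, 58525)) = Rational(-15283351, 117050) ≈ -130.57)
Add(H, Mul(-1, F)) = Add(Rational(-15283351, 117050), Mul(-1, 2793)) = Add(Rational(-15283351, 117050), -2793) = Rational(-342204001, 117050)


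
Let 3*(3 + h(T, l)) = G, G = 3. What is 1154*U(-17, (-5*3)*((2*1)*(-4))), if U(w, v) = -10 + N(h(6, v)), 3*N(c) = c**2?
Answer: -30004/3 ≈ -10001.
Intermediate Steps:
h(T, l) = -2 (h(T, l) = -3 + (1/3)*3 = -3 + 1 = -2)
N(c) = c**2/3
U(w, v) = -26/3 (U(w, v) = -10 + (1/3)*(-2)**2 = -10 + (1/3)*4 = -10 + 4/3 = -26/3)
1154*U(-17, (-5*3)*((2*1)*(-4))) = 1154*(-26/3) = -30004/3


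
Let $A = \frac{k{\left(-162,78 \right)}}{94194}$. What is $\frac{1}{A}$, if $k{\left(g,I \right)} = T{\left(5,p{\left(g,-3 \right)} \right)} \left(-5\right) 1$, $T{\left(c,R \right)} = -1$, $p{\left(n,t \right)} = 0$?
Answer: $\frac{94194}{5} \approx 18839.0$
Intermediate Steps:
$k{\left(g,I \right)} = 5$ ($k{\left(g,I \right)} = \left(-1\right) \left(-5\right) 1 = 5 \cdot 1 = 5$)
$A = \frac{5}{94194} \approx 5.3082 \cdot 10^{-5}$
$\frac{1}{A} = \frac{1}{\frac{5}{94194}} = \frac{94194}{5}$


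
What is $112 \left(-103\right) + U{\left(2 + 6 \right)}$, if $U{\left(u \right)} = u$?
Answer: $-11528$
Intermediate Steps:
$112 \left(-103\right) + U{\left(2 + 6 \right)} = 112 \left(-103\right) + \left(2 + 6\right) = -11536 + 8 = -11528$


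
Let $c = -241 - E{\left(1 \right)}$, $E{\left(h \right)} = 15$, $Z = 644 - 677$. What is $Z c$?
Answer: $8448$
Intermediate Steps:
$Z = -33$
$c = -256$ ($c = -241 - 15 = -256$)
$Z c = \left(-33\right) \left(-256\right) = 8448$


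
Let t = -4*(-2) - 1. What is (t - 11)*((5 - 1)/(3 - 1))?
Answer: -8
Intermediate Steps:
t = 7 (t = 8 - 1 = 7)
(t - 11)*((5 - 1)/(3 - 1)) = (7 - 11)*((5 - 1)/(3 - 1)) = -16/2 = -4*2 = -8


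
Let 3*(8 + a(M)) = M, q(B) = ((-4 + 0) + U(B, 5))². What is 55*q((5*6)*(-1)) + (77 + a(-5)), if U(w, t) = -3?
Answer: 8287/3 ≈ 2762.3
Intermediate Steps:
q(B) = 49 (q(B) = ((-4 + 0) - 3)² = (-4 - 3)² = (-7)² = 49)
a(M) = -8 + M/3
55*q((5*6)*(-1)) + (77 + a(-5)) = 55*49 + (77 + (-8 + (⅓)*(-5))) = 2695 + (77 + (-8 - 5/3)) = 2695 + (77 - 29/3) = 2695 + 202/3 = 8287/3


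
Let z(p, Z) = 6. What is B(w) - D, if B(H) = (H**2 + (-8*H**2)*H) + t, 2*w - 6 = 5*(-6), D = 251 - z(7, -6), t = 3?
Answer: 13726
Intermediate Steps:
D = 245 (D = 251 - 1*6 = 251 - 6 = 245)
w = -12 (w = 3 + (5*(-6))/2 = 3 + (1/2)*(-30) = 3 - 15 = -12)
B(H) = 3 + H**2 - 8*H**3 (B(H) = (H**2 + (-8*H**2)*H) + 3 = (H**2 - 8*H**3) + 3 = 3 + H**2 - 8*H**3)
B(w) - D = (3 + (-12)**2 - 8*(-12)**3) - 1*245 = (3 + 144 - 8*(-1728)) - 245 = (3 + 144 + 13824) - 245 = 13971 - 245 = 13726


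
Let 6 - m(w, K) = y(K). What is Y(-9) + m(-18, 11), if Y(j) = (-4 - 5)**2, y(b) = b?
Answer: 76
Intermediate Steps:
m(w, K) = 6 - K
Y(j) = 81 (Y(j) = (-9)**2 = 81)
Y(-9) + m(-18, 11) = 81 + (6 - 1*11) = 81 + (6 - 11) = 81 - 5 = 76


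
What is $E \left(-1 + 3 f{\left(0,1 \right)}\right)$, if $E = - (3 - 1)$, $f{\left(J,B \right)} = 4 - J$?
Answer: $-22$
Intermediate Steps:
$E = -2$ ($E = \left(-1\right) 2 = -2$)
$E \left(-1 + 3 f{\left(0,1 \right)}\right) = - 2 \left(-1 + 3 \left(4 - 0\right)\right) = - 2 \left(-1 + 3 \left(4 + 0\right)\right) = - 2 \left(-1 + 3 \cdot 4\right) = - 2 \left(-1 + 12\right) = \left(-2\right) 11 = -22$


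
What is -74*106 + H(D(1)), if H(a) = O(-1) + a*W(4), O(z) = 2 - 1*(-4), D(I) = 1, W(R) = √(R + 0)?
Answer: -7836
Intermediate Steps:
W(R) = √R
O(z) = 6 (O(z) = 2 + 4 = 6)
H(a) = 6 + 2*a (H(a) = 6 + a*√4 = 6 + a*2 = 6 + 2*a)
-74*106 + H(D(1)) = -74*106 + (6 + 2*1) = -7844 + (6 + 2) = -7844 + 8 = -7836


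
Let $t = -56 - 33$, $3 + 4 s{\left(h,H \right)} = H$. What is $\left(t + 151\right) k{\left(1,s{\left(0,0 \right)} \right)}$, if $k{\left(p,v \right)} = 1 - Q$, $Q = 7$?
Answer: $-372$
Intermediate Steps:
$s{\left(h,H \right)} = - \frac{3}{4} + \frac{H}{4}$
$k{\left(p,v \right)} = -6$ ($k{\left(p,v \right)} = 1 - 7 = -6$)
$t = -89$ ($t = -56 - 33 = -89$)
$\left(t + 151\right) k{\left(1,s{\left(0,0 \right)} \right)} = \left(-89 + 151\right) \left(-6\right) = 62 \left(-6\right) = -372$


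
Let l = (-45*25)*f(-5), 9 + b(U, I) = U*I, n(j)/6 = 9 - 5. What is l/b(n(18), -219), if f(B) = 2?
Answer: 50/117 ≈ 0.42735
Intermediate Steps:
n(j) = 24 (n(j) = 6*(9 - 5) = 6*4 = 24)
b(U, I) = -9 + I*U (b(U, I) = -9 + U*I = -9 + I*U)
l = -2250 (l = -45*25*2 = -1125*2 = -2250)
l/b(n(18), -219) = -2250/(-9 - 219*24) = -2250/(-9 - 5256) = -2250/(-5265) = -2250*(-1/5265) = 50/117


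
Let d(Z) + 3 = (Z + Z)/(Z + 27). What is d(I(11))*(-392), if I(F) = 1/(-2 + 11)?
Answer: 71540/61 ≈ 1172.8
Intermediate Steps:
I(F) = 1/9
d(Z) = -3 + 2*Z/(27 + Z) (d(Z) = -3 + (Z + Z)/(Z + 27) = -3 + (2*Z)/(27 + Z) = -3 + 2*Z/(27 + Z))
d(I(11))*(-392) = ((-81 - 1*1/9)/(27 + 1/9))*(-392) = ((-81 - 1/9)/(244/9))*(-392) = ((9/244)*(-730/9))*(-392) = -365/122*(-392) = 71540/61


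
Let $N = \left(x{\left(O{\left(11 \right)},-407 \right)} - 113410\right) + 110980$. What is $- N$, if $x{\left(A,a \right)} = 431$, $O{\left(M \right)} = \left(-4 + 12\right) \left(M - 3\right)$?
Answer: $1999$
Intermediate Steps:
$O{\left(M \right)} = -24 + 8 M$ ($O{\left(M \right)} = 8 \left(-3 + M\right) = -24 + 8 M$)
$N = -1999$ ($N = \left(431 - 113410\right) + 110980 = -112979 + 110980 = -1999$)
$- N = \left(-1\right) \left(-1999\right) = 1999$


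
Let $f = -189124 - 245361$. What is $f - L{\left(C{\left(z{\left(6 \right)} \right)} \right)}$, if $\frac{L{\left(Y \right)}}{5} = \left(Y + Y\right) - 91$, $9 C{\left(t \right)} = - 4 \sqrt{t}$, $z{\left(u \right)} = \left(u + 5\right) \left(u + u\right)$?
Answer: $-434030 + \frac{80 \sqrt{33}}{9} \approx -4.3398 \cdot 10^{5}$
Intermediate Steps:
$z{\left(u \right)} = 2 u \left(5 + u\right)$ ($z{\left(u \right)} = \left(5 + u\right) 2 u = 2 u \left(5 + u\right)$)
$C{\left(t \right)} = - \frac{4 \sqrt{t}}{9}$ ($C{\left(t \right)} = \frac{\left(-4\right) \sqrt{t}}{9} = - \frac{4 \sqrt{t}}{9}$)
$f = -434485$ ($f = -189124 - 245361 = -434485$)
$L{\left(Y \right)} = -455 + 10 Y$ ($L{\left(Y \right)} = 5 \left(\left(Y + Y\right) - 91\right) = 5 \left(2 Y - 91\right) = 5 \left(-91 + 2 Y\right) = -455 + 10 Y$)
$f - L{\left(C{\left(z{\left(6 \right)} \right)} \right)} = -434485 - \left(-455 + 10 \left(- \frac{4 \sqrt{2 \cdot 6 \left(5 + 6\right)}}{9}\right)\right) = -434485 - \left(-455 + 10 \left(- \frac{4 \sqrt{2 \cdot 6 \cdot 11}}{9}\right)\right) = -434485 - \left(-455 + 10 \left(- \frac{4 \sqrt{132}}{9}\right)\right) = -434485 - \left(-455 + 10 \left(- \frac{4 \cdot 2 \sqrt{33}}{9}\right)\right) = -434485 - \left(-455 + 10 \left(- \frac{8 \sqrt{33}}{9}\right)\right) = -434485 - \left(-455 - \frac{80 \sqrt{33}}{9}\right) = -434485 + \left(455 + \frac{80 \sqrt{33}}{9}\right) = -434030 + \frac{80 \sqrt{33}}{9}$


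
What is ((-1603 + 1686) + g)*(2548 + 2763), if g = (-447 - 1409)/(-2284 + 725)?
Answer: 697084683/1559 ≈ 4.4714e+5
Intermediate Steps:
g = 1856/1559 (g = -1856/(-1559) = -1856*(-1/1559) = 1856/1559 ≈ 1.1905)
((-1603 + 1686) + g)*(2548 + 2763) = ((-1603 + 1686) + 1856/1559)*(2548 + 2763) = (83 + 1856/1559)*5311 = (131253/1559)*5311 = 697084683/1559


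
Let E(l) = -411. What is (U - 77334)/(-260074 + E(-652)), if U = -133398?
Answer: 210732/260485 ≈ 0.80900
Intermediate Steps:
(U - 77334)/(-260074 + E(-652)) = (-133398 - 77334)/(-260074 - 411) = -210732/(-260485) = -210732*(-1/260485) = 210732/260485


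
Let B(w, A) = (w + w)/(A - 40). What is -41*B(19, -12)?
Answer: 779/26 ≈ 29.962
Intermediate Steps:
B(w, A) = 2*w/(-40 + A) (B(w, A) = (2*w)/(-40 + A) = 2*w/(-40 + A))
-41*B(19, -12) = -82*19/(-40 - 12) = -82*19/(-52) = -82*19*(-1)/52 = -41*(-19/26) = 779/26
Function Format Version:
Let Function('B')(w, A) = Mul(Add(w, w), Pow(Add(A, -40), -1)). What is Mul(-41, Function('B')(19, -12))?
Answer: Rational(779, 26) ≈ 29.962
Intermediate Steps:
Function('B')(w, A) = Mul(2, w, Pow(Add(-40, A), -1)) (Function('B')(w, A) = Mul(Mul(2, w), Pow(Add(-40, A), -1)) = Mul(2, w, Pow(Add(-40, A), -1)))
Mul(-41, Function('B')(19, -12)) = Mul(-41, Mul(2, 19, Pow(Add(-40, -12), -1))) = Mul(-41, Mul(2, 19, Pow(-52, -1))) = Mul(-41, Mul(2, 19, Rational(-1, 52))) = Mul(-41, Rational(-19, 26)) = Rational(779, 26)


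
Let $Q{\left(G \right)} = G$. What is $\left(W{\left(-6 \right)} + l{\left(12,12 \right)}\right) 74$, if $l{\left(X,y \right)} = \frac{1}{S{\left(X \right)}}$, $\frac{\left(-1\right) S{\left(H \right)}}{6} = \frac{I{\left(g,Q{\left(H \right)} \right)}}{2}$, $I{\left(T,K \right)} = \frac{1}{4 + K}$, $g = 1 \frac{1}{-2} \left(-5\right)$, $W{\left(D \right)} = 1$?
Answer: $- \frac{962}{3} \approx -320.67$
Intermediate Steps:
$g = \frac{5}{2}$ ($g = 1 \left(- \frac{1}{2}\right) \left(-5\right) = \left(- \frac{1}{2}\right) \left(-5\right) = \frac{5}{2} \approx 2.5$)
$S{\left(H \right)} = - \frac{3}{4 + H}$ ($S{\left(H \right)} = - 6 \frac{1}{\left(4 + H\right) 2} = - 6 \frac{1}{4 + H} \frac{1}{2} = - 6 \frac{1}{2 \left(4 + H\right)} = - \frac{3}{4 + H}$)
$l{\left(X,y \right)} = - \frac{4}{3} - \frac{X}{3}$ ($l{\left(X,y \right)} = \frac{1}{\left(-3\right) \frac{1}{4 + X}} = - \frac{4}{3} - \frac{X}{3}$)
$\left(W{\left(-6 \right)} + l{\left(12,12 \right)}\right) 74 = \left(1 - \frac{16}{3}\right) 74 = \left(- \frac{13}{3}\right) 74 = - \frac{962}{3}$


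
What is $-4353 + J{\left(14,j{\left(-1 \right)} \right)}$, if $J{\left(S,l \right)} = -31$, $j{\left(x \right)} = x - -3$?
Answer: $-4384$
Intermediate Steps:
$j{\left(x \right)} = 3 + x$ ($j{\left(x \right)} = x + 3 = 3 + x$)
$-4353 + J{\left(14,j{\left(-1 \right)} \right)} = -4353 - 31 = -4384$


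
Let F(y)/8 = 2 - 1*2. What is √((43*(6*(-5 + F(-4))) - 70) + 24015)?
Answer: √22655 ≈ 150.52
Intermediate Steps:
F(y) = 0 (F(y) = 8*(2 - 1*2) = 8*(2 - 2) = 8*0 = 0)
√((43*(6*(-5 + F(-4))) - 70) + 24015) = √((43*(6*(-5 + 0)) - 70) + 24015) = √((43*(6*(-5)) - 70) + 24015) = √((43*(-30) - 70) + 24015) = √((-1290 - 70) + 24015) = √(-1360 + 24015) = √22655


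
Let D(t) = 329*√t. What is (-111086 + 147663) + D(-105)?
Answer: 36577 + 329*I*√105 ≈ 36577.0 + 3371.2*I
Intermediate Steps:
(-111086 + 147663) + D(-105) = (-111086 + 147663) + 329*√(-105) = 36577 + 329*(I*√105) = 36577 + 329*I*√105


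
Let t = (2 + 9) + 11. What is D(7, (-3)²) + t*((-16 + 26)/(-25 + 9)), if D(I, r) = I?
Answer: -27/4 ≈ -6.7500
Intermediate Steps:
t = 22 (t = 11 + 11 = 22)
D(7, (-3)²) + t*((-16 + 26)/(-25 + 9)) = 7 + 22*((-16 + 26)/(-25 + 9)) = 7 + 22*(10/(-16)) = 7 + 22*(10*(-1/16)) = 7 + 22*(-5/8) = 7 - 55/4 = -27/4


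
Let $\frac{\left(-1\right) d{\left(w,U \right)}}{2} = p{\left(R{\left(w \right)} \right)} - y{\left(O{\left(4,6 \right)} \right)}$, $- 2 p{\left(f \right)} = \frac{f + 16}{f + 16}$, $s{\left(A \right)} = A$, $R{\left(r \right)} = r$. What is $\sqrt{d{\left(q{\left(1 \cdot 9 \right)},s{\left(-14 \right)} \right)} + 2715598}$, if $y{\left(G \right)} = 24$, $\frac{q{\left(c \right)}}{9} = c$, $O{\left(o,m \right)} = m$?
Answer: $\sqrt{2715647} \approx 1647.9$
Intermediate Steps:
$q{\left(c \right)} = 9 c$
$p{\left(f \right)} = - \frac{1}{2}$ ($p{\left(f \right)} = - \frac{\left(f + 16\right) \frac{1}{f + 16}}{2} = - \frac{\left(16 + f\right) \frac{1}{16 + f}}{2} = \left(- \frac{1}{2}\right) 1 = - \frac{1}{2}$)
$d{\left(w,U \right)} = 49$ ($d{\left(w,U \right)} = - 2 \left(- \frac{1}{2} - 24\right) = \left(-2\right) \left(- \frac{49}{2}\right) = 49$)
$\sqrt{d{\left(q{\left(1 \cdot 9 \right)},s{\left(-14 \right)} \right)} + 2715598} = \sqrt{49 + 2715598} = \sqrt{2715647}$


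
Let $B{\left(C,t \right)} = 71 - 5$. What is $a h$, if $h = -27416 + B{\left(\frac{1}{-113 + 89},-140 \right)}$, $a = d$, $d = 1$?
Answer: $-27350$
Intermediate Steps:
$B{\left(C,t \right)} = 66$
$a = 1$
$h = -27350$ ($h = -27416 + 66 = -27350$)
$a h = 1 \left(-27350\right) = -27350$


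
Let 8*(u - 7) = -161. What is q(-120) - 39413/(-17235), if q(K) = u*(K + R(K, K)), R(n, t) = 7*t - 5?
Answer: 1746651679/137880 ≈ 12668.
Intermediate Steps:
u = -105/8 (u = 7 + (⅛)*(-161) = 7 - 161/8 = -105/8 ≈ -13.125)
R(n, t) = -5 + 7*t
q(K) = 525/8 - 105*K (q(K) = -105*(K + (-5 + 7*K))/8 = -105*(-5 + 8*K)/8 = 525/8 - 105*K)
q(-120) - 39413/(-17235) = (525/8 - 105*(-120)) - 39413/(-17235) = (525/8 + 12600) - 39413*(-1)/17235 = 101325/8 - 1*(-39413/17235) = 101325/8 + 39413/17235 = 1746651679/137880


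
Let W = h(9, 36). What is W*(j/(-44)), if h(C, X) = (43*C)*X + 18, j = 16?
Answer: -55800/11 ≈ -5072.7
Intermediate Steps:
h(C, X) = 18 + 43*C*X (h(C, X) = 43*C*X + 18 = 18 + 43*C*X)
W = 13950 (W = 18 + 43*9*36 = 18 + 13932 = 13950)
W*(j/(-44)) = 13950*(16/(-44)) = 13950*(16*(-1/44)) = 13950*(-4/11) = -55800/11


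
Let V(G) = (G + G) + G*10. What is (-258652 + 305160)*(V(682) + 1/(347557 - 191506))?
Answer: 8485194481940/22293 ≈ 3.8062e+8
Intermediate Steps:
V(G) = 12*G (V(G) = 2*G + 10*G = 12*G)
(-258652 + 305160)*(V(682) + 1/(347557 - 191506)) = (-258652 + 305160)*(12*682 + 1/(347557 - 191506)) = 46508*(8184 + 1/156051) = 46508*(1277121385/156051) = 8485194481940/22293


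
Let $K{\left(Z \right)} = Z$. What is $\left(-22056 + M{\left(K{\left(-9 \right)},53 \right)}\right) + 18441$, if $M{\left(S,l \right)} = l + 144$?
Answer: $-3418$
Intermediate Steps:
$M{\left(S,l \right)} = 144 + l$
$\left(-22056 + M{\left(K{\left(-9 \right)},53 \right)}\right) + 18441 = \left(-22056 + \left(144 + 53\right)\right) + 18441 = \left(-22056 + 197\right) + 18441 = -21859 + 18441 = -3418$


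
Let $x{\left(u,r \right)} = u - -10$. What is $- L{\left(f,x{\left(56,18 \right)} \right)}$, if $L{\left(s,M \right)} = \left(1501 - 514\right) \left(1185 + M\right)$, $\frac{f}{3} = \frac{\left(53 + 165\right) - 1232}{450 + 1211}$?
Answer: $-1234737$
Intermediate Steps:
$x{\left(u,r \right)} = 10 + u$ ($x{\left(u,r \right)} = u + 10 = 10 + u$)
$f = - \frac{3042}{1661}$ ($f = 3 \frac{\left(53 + 165\right) - 1232}{450 + 1211} = 3 \frac{218 - 1232}{1661} = 3 \left(\left(-1014\right) \frac{1}{1661}\right) = 3 \left(- \frac{1014}{1661}\right) = - \frac{3042}{1661} \approx -1.8314$)
$L{\left(s,M \right)} = 1169595 + 987 M$ ($L{\left(s,M \right)} = 987 \left(1185 + M\right) = 1169595 + 987 M$)
$- L{\left(f,x{\left(56,18 \right)} \right)} = - (1169595 + 987 \left(10 + 56\right)) = - (1169595 + 987 \cdot 66) = - (1169595 + 65142) = \left(-1\right) 1234737 = -1234737$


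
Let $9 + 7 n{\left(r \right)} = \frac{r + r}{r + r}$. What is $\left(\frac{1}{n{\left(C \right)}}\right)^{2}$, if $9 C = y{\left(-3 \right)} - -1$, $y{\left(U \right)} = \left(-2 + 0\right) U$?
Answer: $\frac{49}{64} \approx 0.76563$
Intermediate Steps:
$y{\left(U \right)} = - 2 U$
$C = \frac{7}{9}$ ($C = \frac{\left(-2\right) \left(-3\right) - -1}{9} = \frac{6 + 1}{9} = \frac{1}{9} \cdot 7 = \frac{7}{9} \approx 0.77778$)
$n{\left(r \right)} = - \frac{8}{7}$ ($n{\left(r \right)} = - \frac{9}{7} + \frac{\left(r + r\right) \frac{1}{r + r}}{7} = - \frac{9}{7} + \frac{2 r \frac{1}{2 r}}{7} = - \frac{9}{7} + \frac{1}{7} \cdot 1 = - \frac{9}{7} + \frac{1}{7} = - \frac{8}{7}$)
$\left(\frac{1}{n{\left(C \right)}}\right)^{2} = \left(\frac{1}{- \frac{8}{7}}\right)^{2} = \left(- \frac{7}{8}\right)^{2} = \frac{49}{64}$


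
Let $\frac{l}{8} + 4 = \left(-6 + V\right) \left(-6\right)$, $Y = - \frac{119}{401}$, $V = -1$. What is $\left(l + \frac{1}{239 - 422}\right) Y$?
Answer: $- \frac{6620089}{73383} \approx -90.213$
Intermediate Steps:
$Y = - \frac{119}{401}$ ($Y = \left(-119\right) \frac{1}{401} = - \frac{119}{401} \approx -0.29676$)
$l = 304$ ($l = -32 + 8 \left(-6 - 1\right) \left(-6\right) = -32 + 8 \left(\left(-7\right) \left(-6\right)\right) = -32 + 8 \cdot 42 = -32 + 336 = 304$)
$\left(l + \frac{1}{239 - 422}\right) Y = \left(304 + \frac{1}{239 - 422}\right) \left(- \frac{119}{401}\right) = \left(304 + \frac{1}{-183}\right) \left(- \frac{119}{401}\right) = \left(304 - \frac{1}{183}\right) \left(- \frac{119}{401}\right) = \frac{55631}{183} \left(- \frac{119}{401}\right) = - \frac{6620089}{73383}$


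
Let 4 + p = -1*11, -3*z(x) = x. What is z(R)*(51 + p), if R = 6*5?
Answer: -360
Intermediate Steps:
R = 30
z(x) = -x/3
p = -15 (p = -4 - 1*11 = -4 - 11 = -15)
z(R)*(51 + p) = (-⅓*30)*(51 - 15) = -10*36 = -360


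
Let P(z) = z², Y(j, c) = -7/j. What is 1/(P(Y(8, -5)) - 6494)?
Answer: -64/415567 ≈ -0.00015401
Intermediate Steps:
1/(P(Y(8, -5)) - 6494) = 1/((-7/8)² - 6494) = 1/(49/64 - 6494) = 1/(-415567/64) = -64/415567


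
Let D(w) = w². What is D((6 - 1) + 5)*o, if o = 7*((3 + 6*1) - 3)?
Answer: 4200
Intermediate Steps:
o = 42 (o = 7*((3 + 6) - 3) = 7*(9 - 3) = 7*6 = 42)
D((6 - 1) + 5)*o = ((6 - 1) + 5)²*42 = (5 + 5)²*42 = 10²*42 = 100*42 = 4200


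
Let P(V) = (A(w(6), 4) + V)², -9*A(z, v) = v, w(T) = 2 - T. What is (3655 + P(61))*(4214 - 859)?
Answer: 1989783400/81 ≈ 2.4565e+7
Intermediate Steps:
A(z, v) = -v/9
P(V) = (-4/9 + V)² (P(V) = (-⅑*4 + V)² = (-4/9 + V)²)
(3655 + P(61))*(4214 - 859) = (3655 + (-4 + 9*61)²/81)*(4214 - 859) = (3655 + (-4 + 549)²/81)*3355 = (3655 + (1/81)*545²)*3355 = (3655 + (1/81)*297025)*3355 = (3655 + 297025/81)*3355 = (593080/81)*3355 = 1989783400/81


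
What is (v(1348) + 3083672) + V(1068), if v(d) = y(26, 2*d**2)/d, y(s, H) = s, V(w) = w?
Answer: 2079114773/674 ≈ 3.0847e+6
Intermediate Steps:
v(d) = 26/d
(v(1348) + 3083672) + V(1068) = (26/1348 + 3083672) + 1068 = (26*(1/1348) + 3083672) + 1068 = (13/674 + 3083672) + 1068 = 2078394941/674 + 1068 = 2079114773/674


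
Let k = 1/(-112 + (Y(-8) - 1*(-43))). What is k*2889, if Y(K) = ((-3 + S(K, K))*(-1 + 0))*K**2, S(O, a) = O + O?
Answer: 2889/1147 ≈ 2.5187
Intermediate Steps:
S(O, a) = 2*O
Y(K) = K**2*(3 - 2*K) (Y(K) = ((-3 + 2*K)*(-1 + 0))*K**2 = ((-3 + 2*K)*(-1))*K**2 = (3 - 2*K)*K**2 = K**2*(3 - 2*K))
k = 1/1147 (k = 1/(-112 + ((-8)**2*(3 - 2*(-8)) - 1*(-43))) = 1/(-112 + (64*(3 + 16) + 43)) = 1/(-112 + (64*19 + 43)) = 1/(-112 + (1216 + 43)) = 1/(-112 + 1259) = 1/1147 ≈ 0.00087184)
k*2889 = (1/1147)*2889 = 2889/1147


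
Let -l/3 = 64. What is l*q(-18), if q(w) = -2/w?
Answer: -64/3 ≈ -21.333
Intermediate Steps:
l = -192 (l = -3*64 = -192)
l*q(-18) = -(-384)/(-18) = -(-384)*(-1)/18 = -192*1/9 = -64/3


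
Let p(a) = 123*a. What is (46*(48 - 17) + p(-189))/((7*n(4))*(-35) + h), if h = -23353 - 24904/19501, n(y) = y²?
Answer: 425531321/531875677 ≈ 0.80006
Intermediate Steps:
h = -455431757/19501 (h = -23353 - 24904*1/19501 = -23353 - 24904/19501 = -455431757/19501 ≈ -23354.)
(46*(48 - 17) + p(-189))/((7*n(4))*(-35) + h) = (46*(48 - 17) + 123*(-189))/((7*4²)*(-35) - 455431757/19501) = (46*31 - 23247)/((7*16)*(-35) - 455431757/19501) = (1426 - 23247)/(112*(-35) - 455431757/19501) = -21821/(-3920 - 455431757/19501) = -21821/(-531875677/19501) = -21821*(-19501/531875677) = 425531321/531875677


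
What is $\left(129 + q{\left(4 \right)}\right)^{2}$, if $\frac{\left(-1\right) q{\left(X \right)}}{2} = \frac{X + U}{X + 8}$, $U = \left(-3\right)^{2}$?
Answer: $\frac{579121}{36} \approx 16087.0$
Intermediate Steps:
$U = 9$
$q{\left(X \right)} = - \frac{2 \left(9 + X\right)}{8 + X}$ ($q{\left(X \right)} = - 2 \frac{X + 9}{X + 8} = - 2 \frac{9 + X}{8 + X} = - \frac{2 \left(9 + X\right)}{8 + X}$)
$\left(129 + q{\left(4 \right)}\right)^{2} = \left(129 + \frac{2 \left(-9 - 4\right)}{8 + 4}\right)^{2} = \left(129 + \frac{2 \left(-9 - 4\right)}{12}\right)^{2} = \left(129 + 2 \cdot \frac{1}{12} \left(-13\right)\right)^{2} = \left(129 - \frac{13}{6}\right)^{2} = \left(\frac{761}{6}\right)^{2} = \frac{579121}{36}$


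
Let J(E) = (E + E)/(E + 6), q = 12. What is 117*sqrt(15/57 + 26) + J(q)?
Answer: 4/3 + 117*sqrt(9481)/19 ≈ 600.93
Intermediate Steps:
J(E) = 2*E/(6 + E) (J(E) = (2*E)/(6 + E) = 2*E/(6 + E))
117*sqrt(15/57 + 26) + J(q) = 117*sqrt(15/57 + 26) + 2*12/(6 + 12) = 117*sqrt(15*(1/57) + 26) + 2*12/18 = 117*sqrt(5/19 + 26) + 2*12*(1/18) = 117*sqrt(499/19) + 4/3 = 117*(sqrt(9481)/19) + 4/3 = 117*sqrt(9481)/19 + 4/3 = 4/3 + 117*sqrt(9481)/19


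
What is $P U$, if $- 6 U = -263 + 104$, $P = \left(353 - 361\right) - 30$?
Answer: $-1007$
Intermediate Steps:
$P = -38$ ($P = -8 - 30 = -38$)
$U = \frac{53}{2}$ ($U = - \frac{-263 + 104}{6} = \left(- \frac{1}{6}\right) \left(-159\right) = \frac{53}{2} \approx 26.5$)
$P U = \left(-38\right) \frac{53}{2} = -1007$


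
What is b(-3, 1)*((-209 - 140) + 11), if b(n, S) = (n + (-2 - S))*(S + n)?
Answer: -4056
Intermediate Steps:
b(n, S) = (S + n)*(-2 + n - S) (b(n, S) = (-2 + n - S)*(S + n) = (S + n)*(-2 + n - S))
b(-3, 1)*((-209 - 140) + 11) = ((-3)² - 1*1² - 2*1 - 2*(-3))*((-209 - 140) + 11) = (9 - 1*1 - 2 + 6)*(-349 + 11) = (9 - 1 - 2 + 6)*(-338) = 12*(-338) = -4056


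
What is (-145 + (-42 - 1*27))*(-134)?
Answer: 28676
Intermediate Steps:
(-145 + (-42 - 1*27))*(-134) = (-145 + (-42 - 27))*(-134) = (-145 - 69)*(-134) = -214*(-134) = 28676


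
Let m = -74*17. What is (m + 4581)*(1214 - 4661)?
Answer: -11454381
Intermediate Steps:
m = -1258
(m + 4581)*(1214 - 4661) = (-1258 + 4581)*(1214 - 4661) = 3323*(-3447) = -11454381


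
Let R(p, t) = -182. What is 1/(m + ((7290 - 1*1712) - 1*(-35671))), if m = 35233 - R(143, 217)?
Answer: 1/76664 ≈ 1.3044e-5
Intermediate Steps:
m = 35415 (m = 35233 - 1*(-182) = 35233 + 182 = 35415)
1/(m + ((7290 - 1*1712) - 1*(-35671))) = 1/(35415 + ((7290 - 1*1712) - 1*(-35671))) = 1/(35415 + ((7290 - 1712) + 35671)) = 1/(35415 + (5578 + 35671)) = 1/(35415 + 41249) = 1/76664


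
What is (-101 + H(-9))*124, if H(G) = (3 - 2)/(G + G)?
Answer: -112778/9 ≈ -12531.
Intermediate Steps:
H(G) = 1/(2*G)
(-101 + H(-9))*124 = (-101 + (½)/(-9))*124 = (-101 + (½)*(-⅑))*124 = (-101 - 1/18)*124 = -1819/18*124 = -112778/9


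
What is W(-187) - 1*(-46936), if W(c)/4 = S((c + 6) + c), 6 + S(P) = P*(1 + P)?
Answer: 587136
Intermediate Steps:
S(P) = -6 + P*(1 + P)
W(c) = 4*(6 + 2*c)**2 + 8*c (W(c) = 4*(-6 + ((c + 6) + c) + ((c + 6) + c)**2) = 4*(-6 + ((6 + c) + c) + ((6 + c) + c)**2) = 4*(-6 + (6 + 2*c) + (6 + 2*c)**2) = 4*((6 + 2*c)**2 + 2*c) = 4*(6 + 2*c)**2 + 8*c)
W(-187) - 1*(-46936) = (8*(-187) + 16*(3 - 187)**2) - 1*(-46936) = (-1496 + 16*(-184)**2) + 46936 = (-1496 + 16*33856) + 46936 = (-1496 + 541696) + 46936 = 540200 + 46936 = 587136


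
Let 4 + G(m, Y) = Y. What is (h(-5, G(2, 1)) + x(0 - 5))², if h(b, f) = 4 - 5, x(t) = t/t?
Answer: 0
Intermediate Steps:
G(m, Y) = -4 + Y
x(t) = 1
h(b, f) = -1
(h(-5, G(2, 1)) + x(0 - 5))² = (-1 + 1)² = 0² = 0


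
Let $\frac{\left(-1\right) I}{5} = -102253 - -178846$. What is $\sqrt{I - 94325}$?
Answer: $i \sqrt{477290} \approx 690.86 i$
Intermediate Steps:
$I = -382965$ ($I = - 5 \left(-102253 - -178846\right) = - 5 \left(-102253 + 178846\right) = \left(-5\right) 76593 = -382965$)
$\sqrt{I - 94325} = \sqrt{-382965 - 94325} = \sqrt{-477290} = i \sqrt{477290}$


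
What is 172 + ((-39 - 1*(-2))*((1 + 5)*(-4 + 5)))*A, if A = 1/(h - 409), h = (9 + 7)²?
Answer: 8846/51 ≈ 173.45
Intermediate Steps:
h = 256 (h = 16² = 256)
A = -1/153 (A = 1/(256 - 409) = 1/(-153) = -1/153 ≈ -0.0065359)
172 + ((-39 - 1*(-2))*((1 + 5)*(-4 + 5)))*A = 172 + ((-39 - 1*(-2))*((1 + 5)*(-4 + 5)))*(-1/153) = 172 + ((-39 + 2)*(6*1))*(-1/153) = 172 - 37*6*(-1/153) = 172 - 222*(-1/153) = 172 + 74/51 = 8846/51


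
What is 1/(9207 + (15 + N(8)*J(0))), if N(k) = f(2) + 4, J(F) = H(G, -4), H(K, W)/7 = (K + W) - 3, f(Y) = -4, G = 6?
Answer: 1/9222 ≈ 0.00010844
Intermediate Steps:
H(K, W) = -21 + 7*K + 7*W (H(K, W) = 7*((K + W) - 3) = 7*(-3 + K + W) = -21 + 7*K + 7*W)
J(F) = -7 (J(F) = -21 + 7*6 + 7*(-4) = -21 + 42 - 28 = -7)
N(k) = 0 (N(k) = -4 + 4 = 0)
1/(9207 + (15 + N(8)*J(0))) = 1/(9207 + (15 + 0*(-7))) = 1/(9207 + (15 + 0)) = 1/(9207 + 15) = 1/9222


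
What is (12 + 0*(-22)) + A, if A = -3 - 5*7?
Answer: -26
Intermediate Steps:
A = -38 (A = -3 - 35 = -38)
(12 + 0*(-22)) + A = (12 + 0*(-22)) - 38 = (12 + 0) - 38 = 12 - 38 = -26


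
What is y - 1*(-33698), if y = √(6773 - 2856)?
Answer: 33698 + √3917 ≈ 33761.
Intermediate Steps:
y = √3917 ≈ 62.586
y - 1*(-33698) = √3917 - 1*(-33698) = √3917 + 33698 = 33698 + √3917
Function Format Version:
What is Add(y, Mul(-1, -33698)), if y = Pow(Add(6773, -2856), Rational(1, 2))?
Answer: Add(33698, Pow(3917, Rational(1, 2))) ≈ 33761.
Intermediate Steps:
y = Pow(3917, Rational(1, 2)) ≈ 62.586
Add(y, Mul(-1, -33698)) = Add(Pow(3917, Rational(1, 2)), Mul(-1, -33698)) = Add(Pow(3917, Rational(1, 2)), 33698) = Add(33698, Pow(3917, Rational(1, 2)))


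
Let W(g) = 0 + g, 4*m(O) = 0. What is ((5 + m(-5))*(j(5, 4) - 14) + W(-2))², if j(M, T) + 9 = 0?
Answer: 13689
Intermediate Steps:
j(M, T) = -9 (j(M, T) = -9 + 0 = -9)
m(O) = 0 (m(O) = (¼)*0 = 0)
W(g) = g
((5 + m(-5))*(j(5, 4) - 14) + W(-2))² = ((5 + 0)*(-9 - 14) - 2)² = (5*(-23) - 2)² = (-115 - 2)² = (-117)² = 13689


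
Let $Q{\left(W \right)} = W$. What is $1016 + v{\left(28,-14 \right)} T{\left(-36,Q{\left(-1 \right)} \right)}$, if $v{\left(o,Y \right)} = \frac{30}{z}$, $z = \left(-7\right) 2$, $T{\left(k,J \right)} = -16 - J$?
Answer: $\frac{7337}{7} \approx 1048.1$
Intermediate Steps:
$z = -14$
$v{\left(o,Y \right)} = - \frac{15}{7}$ ($v{\left(o,Y \right)} = \frac{30}{-14} = 30 \left(- \frac{1}{14}\right) = - \frac{15}{7}$)
$1016 + v{\left(28,-14 \right)} T{\left(-36,Q{\left(-1 \right)} \right)} = 1016 - \frac{15 \left(-16 - -1\right)}{7} = 1016 - \frac{15 \left(-16 + 1\right)}{7} = 1016 - - \frac{225}{7} = 1016 + \frac{225}{7} = \frac{7337}{7}$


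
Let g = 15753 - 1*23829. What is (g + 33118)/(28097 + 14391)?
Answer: 12521/21244 ≈ 0.58939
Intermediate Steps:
g = -8076 (g = 15753 - 23829 = -8076)
(g + 33118)/(28097 + 14391) = (-8076 + 33118)/(28097 + 14391) = 25042/42488 = 25042*(1/42488) = 12521/21244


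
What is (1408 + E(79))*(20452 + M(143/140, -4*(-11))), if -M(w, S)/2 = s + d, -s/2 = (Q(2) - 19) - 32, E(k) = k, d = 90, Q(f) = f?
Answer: 29853012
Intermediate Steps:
s = 98 (s = -2*((2 - 19) - 32) = -2*(-17 - 32) = -2*(-49) = 98)
M(w, S) = -376 (M(w, S) = -2*(98 + 90) = -2*188 = -376)
(1408 + E(79))*(20452 + M(143/140, -4*(-11))) = (1408 + 79)*(20452 - 376) = 1487*20076 = 29853012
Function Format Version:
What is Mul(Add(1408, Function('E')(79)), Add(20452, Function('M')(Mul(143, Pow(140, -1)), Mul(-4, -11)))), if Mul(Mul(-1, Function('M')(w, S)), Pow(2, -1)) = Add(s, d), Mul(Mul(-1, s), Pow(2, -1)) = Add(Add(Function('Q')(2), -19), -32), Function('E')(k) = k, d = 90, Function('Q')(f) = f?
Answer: 29853012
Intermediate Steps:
s = 98 (s = Mul(-2, Add(Add(2, -19), -32)) = Mul(-2, Add(-17, -32)) = Mul(-2, -49) = 98)
Function('M')(w, S) = -376 (Function('M')(w, S) = Mul(-2, Add(98, 90)) = Mul(-2, 188) = -376)
Mul(Add(1408, Function('E')(79)), Add(20452, Function('M')(Mul(143, Pow(140, -1)), Mul(-4, -11)))) = Mul(Add(1408, 79), Add(20452, -376)) = Mul(1487, 20076) = 29853012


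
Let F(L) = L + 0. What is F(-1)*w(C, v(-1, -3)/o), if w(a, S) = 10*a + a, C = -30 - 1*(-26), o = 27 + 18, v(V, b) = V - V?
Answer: 44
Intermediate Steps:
v(V, b) = 0
F(L) = L
o = 45
C = -4 (C = -30 + 26 = -4)
w(a, S) = 11*a
F(-1)*w(C, v(-1, -3)/o) = -11*(-4) = -1*(-44) = 44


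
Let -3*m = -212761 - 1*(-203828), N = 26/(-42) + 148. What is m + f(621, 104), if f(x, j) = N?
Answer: 65626/21 ≈ 3125.0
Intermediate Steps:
N = 3095/21 (N = 26*(-1/42) + 148 = -13/21 + 148 = 3095/21 ≈ 147.38)
f(x, j) = 3095/21
m = 8933/3 (m = -(-212761 - 1*(-203828))/3 = -(-212761 + 203828)/3 = -⅓*(-8933) = 8933/3 ≈ 2977.7)
m + f(621, 104) = 8933/3 + 3095/21 = 65626/21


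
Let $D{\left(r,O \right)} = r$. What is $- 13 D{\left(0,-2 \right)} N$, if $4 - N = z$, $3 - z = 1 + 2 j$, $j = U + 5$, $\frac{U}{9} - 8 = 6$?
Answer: $0$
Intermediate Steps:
$U = 126$ ($U = 72 + 9 \cdot 6 = 72 + 54 = 126$)
$j = 131$ ($j = 126 + 5 = 131$)
$z = -260$ ($z = 3 - \left(1 + 2 \cdot 131\right) = 3 - \left(1 + 262\right) = 3 - 263 = -260$)
$N = 264$ ($N = 4 - -260 = 4 + 260 = 264$)
$- 13 D{\left(0,-2 \right)} N = \left(-13\right) 0 \cdot 264 = 0 \cdot 264 = 0$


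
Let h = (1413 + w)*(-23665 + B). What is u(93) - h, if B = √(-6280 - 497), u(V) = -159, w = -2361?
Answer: -22434579 + 2844*I*√753 ≈ -2.2435e+7 + 78042.0*I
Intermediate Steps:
B = 3*I*√753 (B = √(-6777) = 3*I*√753 ≈ 82.323*I)
h = 22434420 - 2844*I*√753 (h = (1413 - 2361)*(-23665 + 3*I*√753) = -948*(-23665 + 3*I*√753) = 22434420 - 2844*I*√753 ≈ 2.2434e+7 - 78042.0*I)
u(93) - h = -159 - (22434420 - 2844*I*√753) = -159 + (-22434420 + 2844*I*√753) = -22434579 + 2844*I*√753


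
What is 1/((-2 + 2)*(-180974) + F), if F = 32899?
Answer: 1/32899 ≈ 3.0396e-5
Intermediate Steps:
1/((-2 + 2)*(-180974) + F) = 1/((-2 + 2)*(-180974) + 32899) = 1/(0*(-180974) + 32899) = 1/(0 + 32899) = 1/32899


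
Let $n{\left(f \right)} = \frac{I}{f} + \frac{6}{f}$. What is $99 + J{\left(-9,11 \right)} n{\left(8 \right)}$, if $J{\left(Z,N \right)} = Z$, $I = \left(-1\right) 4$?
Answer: $\frac{387}{4} \approx 96.75$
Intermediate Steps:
$I = -4$
$n{\left(f \right)} = \frac{2}{f}$ ($n{\left(f \right)} = - \frac{4}{f} + \frac{6}{f} = \frac{2}{f}$)
$99 + J{\left(-9,11 \right)} n{\left(8 \right)} = 99 - 9 \cdot \frac{2}{8} = 99 - 9 \cdot 2 \cdot \frac{1}{8} = 99 - \frac{9}{4} = \frac{387}{4}$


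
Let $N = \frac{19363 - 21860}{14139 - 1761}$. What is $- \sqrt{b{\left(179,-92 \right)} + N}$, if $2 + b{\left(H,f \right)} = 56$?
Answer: $- \frac{\sqrt{8242695870}}{12378} \approx -7.3347$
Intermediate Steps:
$b{\left(H,f \right)} = 54$ ($b{\left(H,f \right)} = -2 + 56 = 54$)
$N = - \frac{2497}{12378} \approx -0.20173$
$- \sqrt{b{\left(179,-92 \right)} + N} = - \sqrt{54 - \frac{2497}{12378}} = - \sqrt{\frac{665915}{12378}} = - \frac{\sqrt{8242695870}}{12378}$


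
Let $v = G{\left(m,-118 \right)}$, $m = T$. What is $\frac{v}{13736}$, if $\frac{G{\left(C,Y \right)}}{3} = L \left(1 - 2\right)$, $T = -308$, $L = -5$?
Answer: $\frac{15}{13736} \approx 0.001092$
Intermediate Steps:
$m = -308$
$G{\left(C,Y \right)} = 15$ ($G{\left(C,Y \right)} = 3 \left(- 5 \left(1 - 2\right)\right) = 3 \left(\left(-5\right) \left(-1\right)\right) = 3 \cdot 5 = 15$)
$v = 15$
$\frac{v}{13736} = \frac{15}{13736}$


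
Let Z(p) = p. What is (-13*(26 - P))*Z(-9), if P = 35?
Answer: -1053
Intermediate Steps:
(-13*(26 - P))*Z(-9) = -13*(26 - 1*35)*(-9) = -13*(26 - 35)*(-9) = -13*(-9)*(-9) = 117*(-9) = -1053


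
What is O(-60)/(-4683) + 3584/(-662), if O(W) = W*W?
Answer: -3194512/516691 ≈ -6.1826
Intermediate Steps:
O(W) = W²
O(-60)/(-4683) + 3584/(-662) = (-60)²/(-4683) + 3584/(-662) = 3600*(-1/4683) + 3584*(-1/662) = -1200/1561 - 1792/331 = -3194512/516691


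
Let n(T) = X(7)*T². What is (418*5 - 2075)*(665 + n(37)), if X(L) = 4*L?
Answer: 584955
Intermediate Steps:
n(T) = 28*T² (n(T) = (4*7)*T² = 28*T²)
(418*5 - 2075)*(665 + n(37)) = (418*5 - 2075)*(665 + 28*37²) = (2090 - 2075)*(665 + 28*1369) = 15*(665 + 38332) = 15*38997 = 584955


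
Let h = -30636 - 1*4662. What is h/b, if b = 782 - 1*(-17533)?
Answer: -106/55 ≈ -1.9273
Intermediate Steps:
b = 18315 (b = 782 + 17533 = 18315)
h = -35298 (h = -30636 - 4662 = -35298)
h/b = -35298/18315 = -35298*1/18315 = -106/55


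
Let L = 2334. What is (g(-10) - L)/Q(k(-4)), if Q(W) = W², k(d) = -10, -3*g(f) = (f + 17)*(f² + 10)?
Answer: -1943/75 ≈ -25.907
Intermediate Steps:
g(f) = -(10 + f²)*(17 + f)/3 (g(f) = -(f + 17)*(f² + 10)/3 = -(17 + f)*(10 + f²)/3 = -(10 + f²)*(17 + f)/3)
(g(-10) - L)/Q(k(-4)) = ((-170/3 - 17/3*(-10)² - 10/3*(-10) - ⅓*(-10)³) - 1*2334)/((-10)²) = ((-170/3 - 17/3*100 + 100/3 - ⅓*(-1000)) - 2334)/100 = ((-170/3 - 1700/3 + 100/3 + 1000/3) - 2334)*(1/100) = (-770/3 - 2334)*(1/100) = -7772/3*1/100 = -1943/75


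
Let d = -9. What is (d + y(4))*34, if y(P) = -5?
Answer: -476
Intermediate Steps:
(d + y(4))*34 = (-9 - 5)*34 = -14*34 = -476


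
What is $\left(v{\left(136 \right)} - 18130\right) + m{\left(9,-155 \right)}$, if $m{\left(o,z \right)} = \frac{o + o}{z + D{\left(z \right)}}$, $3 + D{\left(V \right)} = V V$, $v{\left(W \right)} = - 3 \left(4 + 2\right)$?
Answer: $- \frac{433138298}{23867} \approx -18148.0$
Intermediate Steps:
$v{\left(W \right)} = -18$ ($v{\left(W \right)} = \left(-3\right) 6 = -18$)
$D{\left(V \right)} = -3 + V^{2}$ ($D{\left(V \right)} = -3 + V V = -3 + V^{2}$)
$m{\left(o,z \right)} = \frac{2 o}{-3 + z + z^{2}}$ ($m{\left(o,z \right)} = \frac{o + o}{z + \left(-3 + z^{2}\right)} = \frac{2 o}{-3 + z + z^{2}}$)
$\left(v{\left(136 \right)} - 18130\right) + m{\left(9,-155 \right)} = \left(-18 - 18130\right) + 2 \cdot 9 \frac{1}{-3 - 155 + \left(-155\right)^{2}} = -18148 + 2 \cdot 9 \frac{1}{-3 - 155 + 24025} = -18148 + 2 \cdot 9 \cdot \frac{1}{23867} = -18148 + \frac{18}{23867} = - \frac{433138298}{23867}$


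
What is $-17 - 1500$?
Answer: $-1517$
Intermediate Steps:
$-17 - 1500 = -1517$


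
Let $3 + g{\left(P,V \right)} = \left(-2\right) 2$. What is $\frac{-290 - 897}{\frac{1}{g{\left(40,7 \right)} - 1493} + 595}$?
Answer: $- \frac{1780500}{892499} \approx -1.995$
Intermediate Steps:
$g{\left(P,V \right)} = -7$ ($g{\left(P,V \right)} = -3 - 4 = -7$)
$\frac{-290 - 897}{\frac{1}{g{\left(40,7 \right)} - 1493} + 595} = \frac{-290 - 897}{\frac{1}{-7 - 1493} + 595} = - \frac{1187}{\frac{1}{-1500} + 595} = - \frac{1187}{- \frac{1}{1500} + 595} = - \frac{1187}{\frac{892499}{1500}} = \left(-1187\right) \frac{1500}{892499} = - \frac{1780500}{892499}$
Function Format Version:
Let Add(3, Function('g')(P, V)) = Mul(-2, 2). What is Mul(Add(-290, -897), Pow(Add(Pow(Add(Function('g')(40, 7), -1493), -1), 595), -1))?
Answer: Rational(-1780500, 892499) ≈ -1.9950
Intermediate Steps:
Function('g')(P, V) = -7 (Function('g')(P, V) = Add(-3, Mul(-2, 2)) = Add(-3, -4) = -7)
Mul(Add(-290, -897), Pow(Add(Pow(Add(Function('g')(40, 7), -1493), -1), 595), -1)) = Mul(Add(-290, -897), Pow(Add(Pow(Add(-7, -1493), -1), 595), -1)) = Mul(-1187, Pow(Add(Pow(-1500, -1), 595), -1)) = Mul(-1187, Pow(Add(Rational(-1, 1500), 595), -1)) = Mul(-1187, Pow(Rational(892499, 1500), -1)) = Mul(-1187, Rational(1500, 892499)) = Rational(-1780500, 892499)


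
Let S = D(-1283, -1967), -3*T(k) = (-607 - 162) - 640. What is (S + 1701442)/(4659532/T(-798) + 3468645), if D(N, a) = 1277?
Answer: 799710357/1633766467 ≈ 0.48949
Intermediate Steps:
T(k) = 1409/3 (T(k) = -((-607 - 162) - 640)/3 = -(-769 - 640)/3 = -1/3*(-1409) = 1409/3)
S = 1277
(S + 1701442)/(4659532/T(-798) + 3468645) = (1277 + 1701442)/(4659532/(1409/3) + 3468645) = 1702719/(4659532*(3/1409) + 3468645) = 1702719/(13978596/1409 + 3468645) = 1702719/(4901299401/1409) = 1702719*(1409/4901299401) = 799710357/1633766467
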